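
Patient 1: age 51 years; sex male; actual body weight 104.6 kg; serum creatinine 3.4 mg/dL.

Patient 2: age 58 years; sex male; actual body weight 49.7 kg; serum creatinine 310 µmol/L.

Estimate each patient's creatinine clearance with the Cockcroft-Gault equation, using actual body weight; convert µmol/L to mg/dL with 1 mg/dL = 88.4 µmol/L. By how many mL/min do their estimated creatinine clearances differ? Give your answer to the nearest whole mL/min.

22 mL/min

Patient 1: CrCl = (140 − 51) × 104.6 / (72 × 3.4) = 9309.4 / 244.80 ≈ 38.0 mL/min
Patient 2: SCr = 310 / 88.4 = 3.507 mg/dL
Patient 2: CrCl = (140 − 58) × 49.7 / (72 × 3.507) = 4075.4 / 252.50 ≈ 16.1 mL/min
|38.0 − 16.1| = 21.9 mL/min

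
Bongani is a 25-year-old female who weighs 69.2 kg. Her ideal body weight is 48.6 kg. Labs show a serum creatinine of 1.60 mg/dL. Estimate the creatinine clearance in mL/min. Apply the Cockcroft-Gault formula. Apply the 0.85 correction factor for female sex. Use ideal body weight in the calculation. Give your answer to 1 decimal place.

CrCl = (140 − 25) × 48.6 / (72 × 1.6) × 0.85 = 5589.0 / 115.20 × 0.85 ≈ 41.2 mL/min

41.2 mL/min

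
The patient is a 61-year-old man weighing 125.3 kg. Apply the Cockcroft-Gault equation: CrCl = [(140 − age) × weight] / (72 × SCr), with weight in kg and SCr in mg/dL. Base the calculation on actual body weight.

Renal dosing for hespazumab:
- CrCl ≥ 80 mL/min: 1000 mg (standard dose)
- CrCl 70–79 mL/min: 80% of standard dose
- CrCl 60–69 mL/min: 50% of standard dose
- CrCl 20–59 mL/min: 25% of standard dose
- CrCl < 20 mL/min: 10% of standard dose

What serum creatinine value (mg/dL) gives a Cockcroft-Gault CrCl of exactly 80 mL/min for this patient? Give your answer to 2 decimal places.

1.72 mg/dL

Standard dose requires CrCl ≥ 80 mL/min.
Set (140 − 61) × 125.3 / (72 × SCr) = 80
SCr = (140 − 61) × 125.3 / (72 × 80) = 1.719 mg/dL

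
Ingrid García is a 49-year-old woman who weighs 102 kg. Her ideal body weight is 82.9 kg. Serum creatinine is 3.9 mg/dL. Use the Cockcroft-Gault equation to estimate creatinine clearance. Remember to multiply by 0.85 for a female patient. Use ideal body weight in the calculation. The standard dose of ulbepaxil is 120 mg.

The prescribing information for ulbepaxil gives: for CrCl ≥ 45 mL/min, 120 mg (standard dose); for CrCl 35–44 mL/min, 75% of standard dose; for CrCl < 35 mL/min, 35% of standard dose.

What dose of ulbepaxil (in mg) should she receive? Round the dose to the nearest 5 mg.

40 mg

CrCl = (140 − 49) × 82.9 / (72 × 3.9) × 0.85 = 7543.9 / 280.80 × 0.85 ≈ 22.8 mL/min
CrCl ≈ 23 mL/min → bracket < 35 mL/min.
35% of 120 mg = 42 mg → 40 mg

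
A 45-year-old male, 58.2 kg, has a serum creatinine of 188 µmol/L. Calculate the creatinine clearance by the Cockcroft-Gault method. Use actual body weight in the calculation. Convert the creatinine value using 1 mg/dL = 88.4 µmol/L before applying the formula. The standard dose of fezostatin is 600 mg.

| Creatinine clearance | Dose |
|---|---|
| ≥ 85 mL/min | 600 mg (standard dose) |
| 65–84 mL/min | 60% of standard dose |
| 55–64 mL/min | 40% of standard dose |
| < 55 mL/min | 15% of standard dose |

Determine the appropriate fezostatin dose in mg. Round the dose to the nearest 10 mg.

SCr = 188 / 88.4 = 2.127 mg/dL
CrCl = (140 − 45) × 58.2 / (72 × 2.127) = 5529.0 / 153.14 ≈ 36.1 mL/min
CrCl ≈ 36 mL/min → bracket < 55 mL/min.
15% of 600 mg = 90 mg

90 mg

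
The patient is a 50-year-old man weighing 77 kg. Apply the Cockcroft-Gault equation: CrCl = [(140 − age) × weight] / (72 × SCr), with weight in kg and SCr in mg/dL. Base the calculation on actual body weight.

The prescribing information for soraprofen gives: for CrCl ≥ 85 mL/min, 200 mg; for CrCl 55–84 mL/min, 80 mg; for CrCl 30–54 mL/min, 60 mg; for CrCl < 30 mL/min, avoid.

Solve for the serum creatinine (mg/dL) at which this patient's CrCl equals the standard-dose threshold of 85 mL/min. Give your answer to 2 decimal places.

Standard dose requires CrCl ≥ 85 mL/min.
Set (140 − 50) × 77 / (72 × SCr) = 85
SCr = (140 − 50) × 77 / (72 × 85) = 1.132 mg/dL

1.13 mg/dL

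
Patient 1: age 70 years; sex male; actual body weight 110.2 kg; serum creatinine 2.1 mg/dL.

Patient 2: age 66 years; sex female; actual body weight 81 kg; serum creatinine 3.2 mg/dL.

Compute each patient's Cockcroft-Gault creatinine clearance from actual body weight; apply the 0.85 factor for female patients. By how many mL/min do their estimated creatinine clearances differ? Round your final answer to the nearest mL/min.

29 mL/min

Patient 1: CrCl = (140 − 70) × 110.2 / (72 × 2.1) = 7714.0 / 151.20 ≈ 51.0 mL/min
Patient 2: CrCl = (140 − 66) × 81 / (72 × 3.2) × 0.85 = 5994.0 / 230.40 × 0.85 ≈ 22.1 mL/min
|51.0 − 22.1| = 28.9 mL/min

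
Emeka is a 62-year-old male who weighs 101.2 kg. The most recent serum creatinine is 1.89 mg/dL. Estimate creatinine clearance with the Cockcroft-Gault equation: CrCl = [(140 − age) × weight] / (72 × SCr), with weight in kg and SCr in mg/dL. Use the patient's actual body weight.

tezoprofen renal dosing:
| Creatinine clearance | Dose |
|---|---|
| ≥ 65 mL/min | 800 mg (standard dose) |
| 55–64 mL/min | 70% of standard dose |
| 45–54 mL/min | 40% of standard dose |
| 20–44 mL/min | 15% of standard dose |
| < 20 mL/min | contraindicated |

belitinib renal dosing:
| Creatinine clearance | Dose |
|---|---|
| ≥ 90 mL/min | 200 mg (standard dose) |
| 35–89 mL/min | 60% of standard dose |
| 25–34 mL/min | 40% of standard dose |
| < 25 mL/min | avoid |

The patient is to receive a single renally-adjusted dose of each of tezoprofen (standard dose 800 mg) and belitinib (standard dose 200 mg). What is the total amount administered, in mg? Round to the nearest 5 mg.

CrCl = (140 − 62) × 101.2 / (72 × 1.89) = 7893.6 / 136.08 ≈ 58.0 mL/min
CrCl ≈ 58 mL/min.
tezoprofen: 55–64 mL/min → 70% of 800 mg = 560 mg.
belitinib: 35–89 mL/min → 60% of 200 mg = 120 mg.
Total = 560 + 120 = 680 mg.

680 mg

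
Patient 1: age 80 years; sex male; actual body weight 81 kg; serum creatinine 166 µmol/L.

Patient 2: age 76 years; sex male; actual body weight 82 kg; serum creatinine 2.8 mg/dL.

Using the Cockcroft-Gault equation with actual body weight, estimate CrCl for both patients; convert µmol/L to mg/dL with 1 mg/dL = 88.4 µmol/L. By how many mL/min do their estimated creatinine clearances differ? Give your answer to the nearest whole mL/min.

10 mL/min

Patient 1: SCr = 166 / 88.4 = 1.878 mg/dL
Patient 1: CrCl = (140 − 80) × 81 / (72 × 1.878) = 4860.0 / 135.22 ≈ 35.9 mL/min
Patient 2: CrCl = (140 − 76) × 82 / (72 × 2.8) = 5248.0 / 201.60 ≈ 26.0 mL/min
|35.9 − 26.0| = 9.9 mL/min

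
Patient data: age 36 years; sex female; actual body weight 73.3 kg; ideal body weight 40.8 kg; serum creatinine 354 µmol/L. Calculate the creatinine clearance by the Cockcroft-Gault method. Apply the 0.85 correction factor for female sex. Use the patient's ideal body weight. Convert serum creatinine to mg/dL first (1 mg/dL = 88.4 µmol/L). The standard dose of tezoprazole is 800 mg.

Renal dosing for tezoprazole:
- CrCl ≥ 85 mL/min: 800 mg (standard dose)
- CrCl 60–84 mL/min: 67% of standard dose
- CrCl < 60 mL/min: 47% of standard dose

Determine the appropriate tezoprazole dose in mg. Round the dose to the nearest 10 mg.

380 mg

SCr = 354 / 88.4 = 4.005 mg/dL
CrCl = (140 − 36) × 40.8 / (72 × 4.005) × 0.85 = 4243.2 / 288.36 × 0.85 ≈ 12.5 mL/min
CrCl ≈ 13 mL/min → bracket < 60 mL/min.
47% of 800 mg = 376 mg → 380 mg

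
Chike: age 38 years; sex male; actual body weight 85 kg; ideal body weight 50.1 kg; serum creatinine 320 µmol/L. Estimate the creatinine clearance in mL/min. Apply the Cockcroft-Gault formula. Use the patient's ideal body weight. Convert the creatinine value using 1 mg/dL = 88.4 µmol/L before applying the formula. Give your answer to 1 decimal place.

SCr = 320 / 88.4 = 3.62 mg/dL
CrCl = (140 − 38) × 50.1 / (72 × 3.62) = 5110.2 / 260.64 ≈ 19.6 mL/min

19.6 mL/min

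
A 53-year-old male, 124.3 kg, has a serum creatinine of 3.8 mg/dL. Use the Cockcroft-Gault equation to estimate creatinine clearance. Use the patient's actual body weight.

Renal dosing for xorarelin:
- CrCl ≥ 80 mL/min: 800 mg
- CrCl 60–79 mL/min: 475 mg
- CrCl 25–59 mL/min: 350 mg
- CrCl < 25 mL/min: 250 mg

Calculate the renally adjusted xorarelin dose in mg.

CrCl = (140 − 53) × 124.3 / (72 × 3.8) = 10814.1 / 273.60 ≈ 39.5 mL/min
CrCl ≈ 40 mL/min → bracket 25–59 mL/min.
Dose for this bracket: 350 mg.

350 mg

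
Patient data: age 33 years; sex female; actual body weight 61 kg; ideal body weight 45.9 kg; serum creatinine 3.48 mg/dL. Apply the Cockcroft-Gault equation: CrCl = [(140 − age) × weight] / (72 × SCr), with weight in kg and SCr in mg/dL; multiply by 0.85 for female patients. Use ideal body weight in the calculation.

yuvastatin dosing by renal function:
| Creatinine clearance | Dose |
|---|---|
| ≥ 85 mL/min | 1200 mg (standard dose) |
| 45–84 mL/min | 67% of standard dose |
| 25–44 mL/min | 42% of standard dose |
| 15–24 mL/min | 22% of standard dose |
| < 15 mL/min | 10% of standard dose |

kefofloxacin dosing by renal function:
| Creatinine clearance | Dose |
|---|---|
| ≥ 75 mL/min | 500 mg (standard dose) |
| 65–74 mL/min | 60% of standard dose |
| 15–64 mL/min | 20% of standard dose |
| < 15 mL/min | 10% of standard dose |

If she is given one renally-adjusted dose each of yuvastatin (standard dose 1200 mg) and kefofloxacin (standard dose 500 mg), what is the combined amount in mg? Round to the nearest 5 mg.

365 mg

CrCl = (140 − 33) × 45.9 / (72 × 3.48) × 0.85 = 4911.3 / 250.56 × 0.85 ≈ 16.7 mL/min
CrCl ≈ 17 mL/min.
yuvastatin: 15–24 mL/min → 22% of 1200 mg = 264 mg.
kefofloxacin: 15–64 mL/min → 20% of 500 mg = 100 mg.
Total = 264 + 100 = 364 mg.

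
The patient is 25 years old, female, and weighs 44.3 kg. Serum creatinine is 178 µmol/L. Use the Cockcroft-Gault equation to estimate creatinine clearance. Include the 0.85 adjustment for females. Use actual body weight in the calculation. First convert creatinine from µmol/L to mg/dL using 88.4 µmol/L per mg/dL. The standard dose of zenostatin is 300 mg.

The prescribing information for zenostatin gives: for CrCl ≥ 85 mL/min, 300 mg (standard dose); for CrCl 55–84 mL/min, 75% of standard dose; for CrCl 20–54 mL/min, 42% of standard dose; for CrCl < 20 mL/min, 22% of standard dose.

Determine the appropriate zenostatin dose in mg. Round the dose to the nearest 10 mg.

130 mg

SCr = 178 / 88.4 = 2.014 mg/dL
CrCl = (140 − 25) × 44.3 / (72 × 2.014) × 0.85 = 5094.5 / 145.01 × 0.85 ≈ 29.9 mL/min
CrCl ≈ 30 mL/min → bracket 20–54 mL/min.
42% of 300 mg = 126 mg → 130 mg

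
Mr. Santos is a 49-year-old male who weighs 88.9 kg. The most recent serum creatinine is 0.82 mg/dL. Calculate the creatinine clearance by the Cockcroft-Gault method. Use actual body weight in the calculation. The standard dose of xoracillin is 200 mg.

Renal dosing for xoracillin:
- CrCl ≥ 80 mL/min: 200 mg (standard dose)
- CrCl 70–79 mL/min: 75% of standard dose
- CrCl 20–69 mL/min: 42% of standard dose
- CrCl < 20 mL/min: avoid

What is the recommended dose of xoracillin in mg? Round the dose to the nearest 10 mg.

200 mg

CrCl = (140 − 49) × 88.9 / (72 × 0.82) = 8089.9 / 59.04 ≈ 137.0 mL/min
CrCl ≈ 137 mL/min → bracket ≥ 80 mL/min.
100% of 200 mg = 200 mg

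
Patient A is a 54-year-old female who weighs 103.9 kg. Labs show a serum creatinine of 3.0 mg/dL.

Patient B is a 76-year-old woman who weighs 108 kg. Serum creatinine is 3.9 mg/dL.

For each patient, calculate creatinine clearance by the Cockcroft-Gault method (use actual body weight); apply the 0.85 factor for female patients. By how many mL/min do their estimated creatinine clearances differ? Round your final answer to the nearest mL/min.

14 mL/min

Patient A: CrCl = (140 − 54) × 103.9 / (72 × 3) × 0.85 = 8935.4 / 216.00 × 0.85 ≈ 35.2 mL/min
Patient B: CrCl = (140 − 76) × 108 / (72 × 3.9) × 0.85 = 6912.0 / 280.80 × 0.85 ≈ 20.9 mL/min
|35.2 − 20.9| = 14.3 mL/min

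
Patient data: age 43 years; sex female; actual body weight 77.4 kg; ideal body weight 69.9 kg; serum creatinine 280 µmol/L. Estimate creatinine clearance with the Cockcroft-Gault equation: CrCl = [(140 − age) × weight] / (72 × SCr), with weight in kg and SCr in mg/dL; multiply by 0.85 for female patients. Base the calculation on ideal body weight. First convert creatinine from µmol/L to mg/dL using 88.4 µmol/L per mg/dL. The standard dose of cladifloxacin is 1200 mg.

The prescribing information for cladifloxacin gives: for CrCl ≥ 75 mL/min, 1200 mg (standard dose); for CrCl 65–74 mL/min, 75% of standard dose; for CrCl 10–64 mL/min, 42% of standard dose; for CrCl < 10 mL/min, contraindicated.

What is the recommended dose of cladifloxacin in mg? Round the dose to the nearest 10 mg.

SCr = 280 / 88.4 = 3.167 mg/dL
CrCl = (140 − 43) × 69.9 / (72 × 3.167) × 0.85 = 6780.3 / 228.02 × 0.85 ≈ 25.3 mL/min
CrCl ≈ 25 mL/min → bracket 10–64 mL/min.
42% of 1200 mg = 504 mg → 500 mg

500 mg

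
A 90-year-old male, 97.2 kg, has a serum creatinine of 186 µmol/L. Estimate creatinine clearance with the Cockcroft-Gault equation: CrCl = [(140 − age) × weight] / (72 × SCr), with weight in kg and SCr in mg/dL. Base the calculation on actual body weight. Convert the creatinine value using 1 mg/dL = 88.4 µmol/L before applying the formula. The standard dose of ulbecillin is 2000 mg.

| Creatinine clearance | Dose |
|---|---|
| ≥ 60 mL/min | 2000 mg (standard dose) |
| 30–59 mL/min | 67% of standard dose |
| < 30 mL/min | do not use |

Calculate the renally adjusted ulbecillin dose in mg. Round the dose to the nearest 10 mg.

SCr = 186 / 88.4 = 2.104 mg/dL
CrCl = (140 − 90) × 97.2 / (72 × 2.104) = 4860.0 / 151.49 ≈ 32.1 mL/min
CrCl ≈ 32 mL/min → bracket 30–59 mL/min.
67% of 2000 mg = 1340 mg

1340 mg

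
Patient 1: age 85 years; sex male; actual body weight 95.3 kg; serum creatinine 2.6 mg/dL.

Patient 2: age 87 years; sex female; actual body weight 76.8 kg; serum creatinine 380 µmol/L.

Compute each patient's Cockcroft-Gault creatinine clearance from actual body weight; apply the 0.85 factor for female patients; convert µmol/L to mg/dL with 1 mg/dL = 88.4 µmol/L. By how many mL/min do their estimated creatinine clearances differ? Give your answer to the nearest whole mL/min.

Patient 1: CrCl = (140 − 85) × 95.3 / (72 × 2.6) = 5241.5 / 187.20 ≈ 28.0 mL/min
Patient 2: SCr = 380 / 88.4 = 4.299 mg/dL
Patient 2: CrCl = (140 − 87) × 76.8 / (72 × 4.299) × 0.85 = 4070.4 / 309.53 × 0.85 ≈ 11.2 mL/min
|28.0 − 11.2| = 16.8 mL/min

17 mL/min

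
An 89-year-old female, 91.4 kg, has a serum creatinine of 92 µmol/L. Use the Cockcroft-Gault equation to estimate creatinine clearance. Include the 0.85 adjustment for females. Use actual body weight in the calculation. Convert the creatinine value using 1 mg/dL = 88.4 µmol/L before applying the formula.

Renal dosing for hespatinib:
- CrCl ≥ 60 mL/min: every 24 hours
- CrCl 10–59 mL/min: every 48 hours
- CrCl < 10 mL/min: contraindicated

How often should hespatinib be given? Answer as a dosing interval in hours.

every 48 hours

SCr = 92 / 88.4 = 1.041 mg/dL
CrCl = (140 − 89) × 91.4 / (72 × 1.041) × 0.85 = 4661.4 / 74.95 × 0.85 ≈ 52.9 mL/min
CrCl ≈ 53 mL/min → bracket 10–59 mL/min → every 48 hours.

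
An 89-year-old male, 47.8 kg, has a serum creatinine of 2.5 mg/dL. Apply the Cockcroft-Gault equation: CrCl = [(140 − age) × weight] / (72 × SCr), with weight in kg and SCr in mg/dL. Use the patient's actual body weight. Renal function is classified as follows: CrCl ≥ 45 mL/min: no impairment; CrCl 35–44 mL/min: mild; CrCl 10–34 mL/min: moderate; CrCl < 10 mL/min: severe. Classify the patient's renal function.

moderate

CrCl = (140 − 89) × 47.8 / (72 × 2.5) = 2437.8 / 180.00 ≈ 13.5 mL/min
14 mL/min falls in the 'moderate' range.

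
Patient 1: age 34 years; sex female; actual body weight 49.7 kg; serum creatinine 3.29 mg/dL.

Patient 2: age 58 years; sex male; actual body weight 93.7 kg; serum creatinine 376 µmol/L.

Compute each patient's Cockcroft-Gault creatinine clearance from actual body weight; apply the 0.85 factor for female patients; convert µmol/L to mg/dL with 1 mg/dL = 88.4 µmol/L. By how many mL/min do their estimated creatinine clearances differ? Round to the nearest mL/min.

6 mL/min

Patient 1: CrCl = (140 − 34) × 49.7 / (72 × 3.29) × 0.85 = 5268.2 / 236.88 × 0.85 ≈ 18.9 mL/min
Patient 2: SCr = 376 / 88.4 = 4.253 mg/dL
Patient 2: CrCl = (140 − 58) × 93.7 / (72 × 4.253) = 7683.4 / 306.22 ≈ 25.1 mL/min
|18.9 − 25.1| = 6.2 mL/min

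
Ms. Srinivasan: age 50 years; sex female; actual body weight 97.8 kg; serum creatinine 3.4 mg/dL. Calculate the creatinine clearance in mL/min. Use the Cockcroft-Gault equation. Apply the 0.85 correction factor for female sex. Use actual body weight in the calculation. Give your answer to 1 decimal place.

30.6 mL/min

CrCl = (140 − 50) × 97.8 / (72 × 3.4) × 0.85 = 8802.0 / 244.80 × 0.85 ≈ 30.6 mL/min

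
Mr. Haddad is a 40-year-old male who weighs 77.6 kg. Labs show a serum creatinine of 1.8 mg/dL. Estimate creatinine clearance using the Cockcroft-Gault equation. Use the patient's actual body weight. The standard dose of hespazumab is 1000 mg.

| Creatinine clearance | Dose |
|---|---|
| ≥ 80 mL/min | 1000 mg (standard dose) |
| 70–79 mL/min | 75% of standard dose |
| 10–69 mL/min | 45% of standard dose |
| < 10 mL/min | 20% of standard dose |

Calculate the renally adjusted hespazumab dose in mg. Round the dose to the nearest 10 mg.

CrCl = (140 − 40) × 77.6 / (72 × 1.8) = 7760.0 / 129.60 ≈ 59.9 mL/min
CrCl ≈ 60 mL/min → bracket 10–69 mL/min.
45% of 1000 mg = 450 mg

450 mg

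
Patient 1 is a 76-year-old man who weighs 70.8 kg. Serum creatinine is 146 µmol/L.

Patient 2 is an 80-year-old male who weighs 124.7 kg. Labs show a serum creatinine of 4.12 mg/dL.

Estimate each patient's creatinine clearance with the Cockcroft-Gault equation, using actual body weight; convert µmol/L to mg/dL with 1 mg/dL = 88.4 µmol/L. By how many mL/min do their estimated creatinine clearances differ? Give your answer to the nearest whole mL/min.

13 mL/min

Patient 1: SCr = 146 / 88.4 = 1.652 mg/dL
Patient 1: CrCl = (140 − 76) × 70.8 / (72 × 1.652) = 4531.2 / 118.94 ≈ 38.1 mL/min
Patient 2: CrCl = (140 − 80) × 124.7 / (72 × 4.12) = 7482.0 / 296.64 ≈ 25.2 mL/min
|38.1 − 25.2| = 12.9 mL/min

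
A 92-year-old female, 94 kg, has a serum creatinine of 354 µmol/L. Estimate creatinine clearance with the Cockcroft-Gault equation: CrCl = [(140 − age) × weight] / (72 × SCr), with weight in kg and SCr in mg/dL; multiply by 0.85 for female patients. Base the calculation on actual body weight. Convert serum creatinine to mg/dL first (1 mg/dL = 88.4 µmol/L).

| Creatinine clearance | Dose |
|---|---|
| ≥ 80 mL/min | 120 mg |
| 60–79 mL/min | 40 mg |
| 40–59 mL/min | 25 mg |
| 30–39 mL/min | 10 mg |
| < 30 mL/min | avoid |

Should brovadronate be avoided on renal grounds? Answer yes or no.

SCr = 354 / 88.4 = 4.005 mg/dL
CrCl = (140 − 92) × 94 / (72 × 4.005) × 0.85 = 4512.0 / 288.36 × 0.85 ≈ 13.3 mL/min
CrCl ≈ 13 mL/min, which is < 30 mL/min.

yes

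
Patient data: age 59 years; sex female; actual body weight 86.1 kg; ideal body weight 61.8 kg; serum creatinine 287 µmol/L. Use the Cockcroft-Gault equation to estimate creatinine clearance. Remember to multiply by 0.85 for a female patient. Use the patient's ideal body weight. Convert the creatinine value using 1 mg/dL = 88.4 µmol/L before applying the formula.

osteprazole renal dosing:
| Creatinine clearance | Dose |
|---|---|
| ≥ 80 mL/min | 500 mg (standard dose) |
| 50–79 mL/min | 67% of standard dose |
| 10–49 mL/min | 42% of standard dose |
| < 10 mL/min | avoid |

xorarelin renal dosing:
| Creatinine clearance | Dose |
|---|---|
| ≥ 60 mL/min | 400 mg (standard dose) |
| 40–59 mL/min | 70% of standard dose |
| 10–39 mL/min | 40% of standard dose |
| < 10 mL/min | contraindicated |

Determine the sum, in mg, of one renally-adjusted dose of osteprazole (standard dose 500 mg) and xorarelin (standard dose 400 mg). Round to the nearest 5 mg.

370 mg

SCr = 287 / 88.4 = 3.247 mg/dL
CrCl = (140 − 59) × 61.8 / (72 × 3.247) × 0.85 = 5005.8 / 233.78 × 0.85 ≈ 18.2 mL/min
CrCl ≈ 18 mL/min.
osteprazole: 10–49 mL/min → 42% of 500 mg = 210 mg.
xorarelin: 10–39 mL/min → 40% of 400 mg = 160 mg.
Total = 210 + 160 = 370 mg.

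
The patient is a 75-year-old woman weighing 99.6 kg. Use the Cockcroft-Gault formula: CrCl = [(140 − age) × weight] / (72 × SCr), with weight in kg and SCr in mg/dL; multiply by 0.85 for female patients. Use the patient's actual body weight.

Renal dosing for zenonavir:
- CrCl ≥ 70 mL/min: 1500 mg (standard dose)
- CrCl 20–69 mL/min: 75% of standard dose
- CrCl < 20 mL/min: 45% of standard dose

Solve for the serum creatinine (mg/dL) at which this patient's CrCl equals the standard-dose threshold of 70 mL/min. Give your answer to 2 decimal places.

1.09 mg/dL

Standard dose requires CrCl ≥ 70 mL/min.
Set (140 − 75) × 99.6 × 0.85 / (72 × SCr) = 70
SCr = (140 − 75) × 99.6 × 0.85 / (72 × 70) = 1.092 mg/dL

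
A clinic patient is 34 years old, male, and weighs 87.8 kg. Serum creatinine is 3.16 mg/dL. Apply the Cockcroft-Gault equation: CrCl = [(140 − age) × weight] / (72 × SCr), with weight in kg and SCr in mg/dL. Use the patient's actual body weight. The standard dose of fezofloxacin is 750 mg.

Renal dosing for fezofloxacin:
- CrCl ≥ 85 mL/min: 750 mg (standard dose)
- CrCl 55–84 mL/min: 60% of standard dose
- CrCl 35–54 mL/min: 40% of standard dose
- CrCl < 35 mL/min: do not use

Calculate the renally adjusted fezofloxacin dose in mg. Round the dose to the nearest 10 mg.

CrCl = (140 − 34) × 87.8 / (72 × 3.16) = 9306.8 / 227.52 ≈ 40.9 mL/min
CrCl ≈ 41 mL/min → bracket 35–54 mL/min.
40% of 750 mg = 300 mg

300 mg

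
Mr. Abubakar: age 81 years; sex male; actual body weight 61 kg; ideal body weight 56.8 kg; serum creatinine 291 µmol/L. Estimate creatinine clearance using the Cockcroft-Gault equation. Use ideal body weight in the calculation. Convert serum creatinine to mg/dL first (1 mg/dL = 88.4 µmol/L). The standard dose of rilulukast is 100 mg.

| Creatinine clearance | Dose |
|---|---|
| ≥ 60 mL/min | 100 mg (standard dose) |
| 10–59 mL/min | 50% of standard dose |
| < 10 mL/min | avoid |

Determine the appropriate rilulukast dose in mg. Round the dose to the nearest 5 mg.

50 mg

SCr = 291 / 88.4 = 3.292 mg/dL
CrCl = (140 − 81) × 56.8 / (72 × 3.292) = 3351.2 / 237.02 ≈ 14.1 mL/min
CrCl ≈ 14 mL/min → bracket 10–59 mL/min.
50% of 100 mg = 50 mg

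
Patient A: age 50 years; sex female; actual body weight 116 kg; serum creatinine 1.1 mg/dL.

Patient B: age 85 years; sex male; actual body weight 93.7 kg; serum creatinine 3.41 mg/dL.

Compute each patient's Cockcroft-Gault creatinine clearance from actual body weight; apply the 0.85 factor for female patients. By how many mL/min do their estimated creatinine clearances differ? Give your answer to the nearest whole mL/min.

Patient A: CrCl = (140 − 50) × 116 / (72 × 1.1) × 0.85 = 10440.0 / 79.20 × 0.85 ≈ 112.0 mL/min
Patient B: CrCl = (140 − 85) × 93.7 / (72 × 3.41) = 5153.5 / 245.52 ≈ 21.0 mL/min
|112.0 − 21.0| = 91.0 mL/min

91 mL/min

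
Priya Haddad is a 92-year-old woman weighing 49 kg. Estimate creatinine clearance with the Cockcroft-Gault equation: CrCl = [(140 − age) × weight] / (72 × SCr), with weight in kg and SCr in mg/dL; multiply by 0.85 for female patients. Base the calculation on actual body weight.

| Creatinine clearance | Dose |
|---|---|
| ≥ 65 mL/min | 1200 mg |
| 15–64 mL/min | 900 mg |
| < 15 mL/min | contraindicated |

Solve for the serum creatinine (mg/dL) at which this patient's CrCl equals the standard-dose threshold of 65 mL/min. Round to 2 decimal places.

Standard dose requires CrCl ≥ 65 mL/min.
Set (140 − 92) × 49 × 0.85 / (72 × SCr) = 65
SCr = (140 − 92) × 49 × 0.85 / (72 × 65) = 0.427 mg/dL

0.43 mg/dL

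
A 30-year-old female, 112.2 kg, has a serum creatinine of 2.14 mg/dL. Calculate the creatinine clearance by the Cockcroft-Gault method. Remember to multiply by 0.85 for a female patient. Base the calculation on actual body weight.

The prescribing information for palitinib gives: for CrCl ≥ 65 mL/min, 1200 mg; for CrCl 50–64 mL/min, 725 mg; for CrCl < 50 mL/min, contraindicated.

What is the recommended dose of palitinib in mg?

1200 mg

CrCl = (140 − 30) × 112.2 / (72 × 2.14) × 0.85 = 12342.0 / 154.08 × 0.85 ≈ 68.1 mL/min
CrCl ≈ 68 mL/min → bracket ≥ 65 mL/min.
Dose for this bracket: 1200 mg.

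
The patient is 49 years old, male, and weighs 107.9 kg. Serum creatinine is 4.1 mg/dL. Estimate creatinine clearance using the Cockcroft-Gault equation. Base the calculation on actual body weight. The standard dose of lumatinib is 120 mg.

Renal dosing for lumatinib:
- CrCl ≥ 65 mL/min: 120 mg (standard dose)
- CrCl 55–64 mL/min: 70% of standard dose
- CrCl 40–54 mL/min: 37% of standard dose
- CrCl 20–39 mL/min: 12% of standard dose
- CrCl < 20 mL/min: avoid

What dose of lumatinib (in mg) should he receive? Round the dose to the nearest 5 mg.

15 mg

CrCl = (140 − 49) × 107.9 / (72 × 4.1) = 9818.9 / 295.20 ≈ 33.3 mL/min
CrCl ≈ 33 mL/min → bracket 20–39 mL/min.
12% of 120 mg = 14.4 mg → 15 mg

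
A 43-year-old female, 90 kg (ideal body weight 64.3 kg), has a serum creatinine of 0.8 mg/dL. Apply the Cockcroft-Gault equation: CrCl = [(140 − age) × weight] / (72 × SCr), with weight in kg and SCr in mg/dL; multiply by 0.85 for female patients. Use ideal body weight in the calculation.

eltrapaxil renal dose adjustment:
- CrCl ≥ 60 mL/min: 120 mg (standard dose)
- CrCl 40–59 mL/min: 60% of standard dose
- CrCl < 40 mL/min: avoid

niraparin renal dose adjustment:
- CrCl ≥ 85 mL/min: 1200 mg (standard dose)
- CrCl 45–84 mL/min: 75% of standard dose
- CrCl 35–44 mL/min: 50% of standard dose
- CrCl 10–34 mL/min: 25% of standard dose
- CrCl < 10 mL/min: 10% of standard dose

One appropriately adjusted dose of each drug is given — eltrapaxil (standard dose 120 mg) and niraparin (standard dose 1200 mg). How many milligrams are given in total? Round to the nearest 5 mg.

CrCl = (140 − 43) × 64.3 / (72 × 0.8) × 0.85 = 6237.1 / 57.60 × 0.85 ≈ 92.0 mL/min
CrCl ≈ 92 mL/min.
eltrapaxil: ≥ 60 mL/min → 100% of 120 mg = 120 mg.
niraparin: ≥ 85 mL/min → 100% of 1200 mg = 1200 mg.
Total = 120 + 1200 = 1320 mg.

1320 mg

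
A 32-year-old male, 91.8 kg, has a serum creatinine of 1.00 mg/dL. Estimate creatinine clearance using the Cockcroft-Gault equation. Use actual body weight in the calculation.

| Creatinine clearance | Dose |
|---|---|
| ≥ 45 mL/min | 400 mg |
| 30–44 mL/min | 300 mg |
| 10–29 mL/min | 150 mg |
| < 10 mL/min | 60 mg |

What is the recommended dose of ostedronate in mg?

CrCl = (140 − 32) × 91.8 / (72 × 1) = 9914.4 / 72.00 ≈ 137.7 mL/min
CrCl ≈ 138 mL/min → bracket ≥ 45 mL/min.
Dose for this bracket: 400 mg.

400 mg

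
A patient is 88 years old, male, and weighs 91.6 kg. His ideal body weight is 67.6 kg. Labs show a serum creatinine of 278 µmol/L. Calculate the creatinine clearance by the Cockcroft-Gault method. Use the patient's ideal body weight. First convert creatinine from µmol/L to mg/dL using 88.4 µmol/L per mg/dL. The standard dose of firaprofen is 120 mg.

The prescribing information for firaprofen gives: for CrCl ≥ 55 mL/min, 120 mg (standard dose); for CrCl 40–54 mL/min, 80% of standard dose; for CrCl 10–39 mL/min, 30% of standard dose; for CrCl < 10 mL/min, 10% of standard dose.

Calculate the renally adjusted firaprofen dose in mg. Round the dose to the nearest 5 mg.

35 mg

SCr = 278 / 88.4 = 3.145 mg/dL
CrCl = (140 − 88) × 67.6 / (72 × 3.145) = 3515.2 / 226.44 ≈ 15.5 mL/min
CrCl ≈ 16 mL/min → bracket 10–39 mL/min.
30% of 120 mg = 36 mg → 35 mg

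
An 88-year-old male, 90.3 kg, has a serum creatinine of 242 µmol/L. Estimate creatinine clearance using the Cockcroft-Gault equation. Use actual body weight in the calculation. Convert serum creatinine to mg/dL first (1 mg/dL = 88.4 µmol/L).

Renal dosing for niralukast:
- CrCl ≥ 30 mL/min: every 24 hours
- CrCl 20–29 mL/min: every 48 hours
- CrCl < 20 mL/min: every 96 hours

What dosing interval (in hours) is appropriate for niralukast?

every 48 hours

SCr = 242 / 88.4 = 2.738 mg/dL
CrCl = (140 − 88) × 90.3 / (72 × 2.738) = 4695.6 / 197.14 ≈ 23.8 mL/min
CrCl ≈ 24 mL/min → bracket 20–29 mL/min → every 48 hours.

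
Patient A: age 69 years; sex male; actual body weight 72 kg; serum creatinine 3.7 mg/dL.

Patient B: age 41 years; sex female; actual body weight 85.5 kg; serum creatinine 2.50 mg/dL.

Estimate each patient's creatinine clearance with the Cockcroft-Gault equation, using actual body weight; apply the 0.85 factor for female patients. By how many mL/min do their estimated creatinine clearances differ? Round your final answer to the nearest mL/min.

21 mL/min

Patient A: CrCl = (140 − 69) × 72 / (72 × 3.7) = 5112.0 / 266.40 ≈ 19.2 mL/min
Patient B: CrCl = (140 − 41) × 85.5 / (72 × 2.5) × 0.85 = 8464.5 / 180.00 × 0.85 ≈ 40.0 mL/min
|19.2 − 40.0| = 20.8 mL/min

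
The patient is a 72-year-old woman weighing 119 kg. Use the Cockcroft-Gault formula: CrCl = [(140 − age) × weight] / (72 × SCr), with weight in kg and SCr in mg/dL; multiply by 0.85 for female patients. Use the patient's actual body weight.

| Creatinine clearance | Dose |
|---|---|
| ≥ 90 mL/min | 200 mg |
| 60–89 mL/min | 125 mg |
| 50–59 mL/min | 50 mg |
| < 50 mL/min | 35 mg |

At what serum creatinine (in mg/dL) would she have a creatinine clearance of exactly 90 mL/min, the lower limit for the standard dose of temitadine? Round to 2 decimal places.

Standard dose requires CrCl ≥ 90 mL/min.
Set (140 − 72) × 119 × 0.85 / (72 × SCr) = 90
SCr = (140 − 72) × 119 × 0.85 / (72 × 90) = 1.061 mg/dL

1.06 mg/dL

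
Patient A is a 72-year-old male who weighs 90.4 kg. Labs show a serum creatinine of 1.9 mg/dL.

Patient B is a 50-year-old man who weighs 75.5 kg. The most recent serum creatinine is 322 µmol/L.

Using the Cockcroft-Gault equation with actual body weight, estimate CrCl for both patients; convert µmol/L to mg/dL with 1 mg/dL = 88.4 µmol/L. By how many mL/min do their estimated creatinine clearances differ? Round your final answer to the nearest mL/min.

19 mL/min

Patient A: CrCl = (140 − 72) × 90.4 / (72 × 1.9) = 6147.2 / 136.80 ≈ 44.9 mL/min
Patient B: SCr = 322 / 88.4 = 3.643 mg/dL
Patient B: CrCl = (140 − 50) × 75.5 / (72 × 3.643) = 6795.0 / 262.30 ≈ 25.9 mL/min
|44.9 − 25.9| = 19.0 mL/min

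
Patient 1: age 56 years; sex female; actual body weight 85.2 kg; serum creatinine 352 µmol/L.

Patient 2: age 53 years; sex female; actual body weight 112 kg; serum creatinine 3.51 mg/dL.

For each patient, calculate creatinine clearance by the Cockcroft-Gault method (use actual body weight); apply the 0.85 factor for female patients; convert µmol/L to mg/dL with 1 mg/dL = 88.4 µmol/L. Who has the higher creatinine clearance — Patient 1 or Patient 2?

Patient 1: SCr = 352 / 88.4 = 3.982 mg/dL
Patient 1: CrCl = (140 − 56) × 85.2 / (72 × 3.982) × 0.85 = 7156.8 / 286.70 × 0.85 ≈ 21.2 mL/min
Patient 2: CrCl = (140 − 53) × 112 / (72 × 3.51) × 0.85 = 9744.0 / 252.72 × 0.85 ≈ 32.8 mL/min
21.2 vs 32.8 mL/min → Patient 2 is higher.

Patient 2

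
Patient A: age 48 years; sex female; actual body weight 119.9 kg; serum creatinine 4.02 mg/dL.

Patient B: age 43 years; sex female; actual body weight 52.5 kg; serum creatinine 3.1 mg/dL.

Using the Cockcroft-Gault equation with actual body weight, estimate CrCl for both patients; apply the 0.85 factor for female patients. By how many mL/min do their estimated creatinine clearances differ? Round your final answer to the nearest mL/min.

13 mL/min

Patient A: CrCl = (140 − 48) × 119.9 / (72 × 4.02) × 0.85 = 11030.8 / 289.44 × 0.85 ≈ 32.4 mL/min
Patient B: CrCl = (140 − 43) × 52.5 / (72 × 3.1) × 0.85 = 5092.5 / 223.20 × 0.85 ≈ 19.4 mL/min
|32.4 − 19.4| = 13.0 mL/min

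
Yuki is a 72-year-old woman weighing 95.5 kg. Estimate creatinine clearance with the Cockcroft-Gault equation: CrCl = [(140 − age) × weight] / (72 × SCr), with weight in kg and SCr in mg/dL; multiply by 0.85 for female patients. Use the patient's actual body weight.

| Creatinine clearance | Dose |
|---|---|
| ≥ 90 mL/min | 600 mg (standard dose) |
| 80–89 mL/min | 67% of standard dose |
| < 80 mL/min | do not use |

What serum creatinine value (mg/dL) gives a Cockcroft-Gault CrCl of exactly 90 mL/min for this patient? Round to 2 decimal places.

Standard dose requires CrCl ≥ 90 mL/min.
Set (140 − 72) × 95.5 × 0.85 / (72 × SCr) = 90
SCr = (140 − 72) × 95.5 × 0.85 / (72 × 90) = 0.852 mg/dL

0.85 mg/dL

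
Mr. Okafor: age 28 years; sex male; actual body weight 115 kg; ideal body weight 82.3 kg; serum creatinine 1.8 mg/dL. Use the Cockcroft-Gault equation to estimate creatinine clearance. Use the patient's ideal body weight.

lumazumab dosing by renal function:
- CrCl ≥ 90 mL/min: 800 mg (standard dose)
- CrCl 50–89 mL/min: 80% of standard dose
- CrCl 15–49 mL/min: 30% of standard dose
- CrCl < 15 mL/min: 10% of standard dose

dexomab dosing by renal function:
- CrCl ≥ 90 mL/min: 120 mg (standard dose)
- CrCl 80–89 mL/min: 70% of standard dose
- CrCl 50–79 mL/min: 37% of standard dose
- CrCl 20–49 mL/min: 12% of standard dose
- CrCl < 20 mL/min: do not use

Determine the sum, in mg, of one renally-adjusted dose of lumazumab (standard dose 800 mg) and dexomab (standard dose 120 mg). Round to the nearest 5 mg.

CrCl = (140 − 28) × 82.3 / (72 × 1.8) = 9217.6 / 129.60 ≈ 71.1 mL/min
CrCl ≈ 71 mL/min.
lumazumab: 50–89 mL/min → 80% of 800 mg = 640 mg.
dexomab: 50–79 mL/min → 37% of 120 mg = 44.4 mg.
Total = 640 + 44.4 = 684.4 mg.

685 mg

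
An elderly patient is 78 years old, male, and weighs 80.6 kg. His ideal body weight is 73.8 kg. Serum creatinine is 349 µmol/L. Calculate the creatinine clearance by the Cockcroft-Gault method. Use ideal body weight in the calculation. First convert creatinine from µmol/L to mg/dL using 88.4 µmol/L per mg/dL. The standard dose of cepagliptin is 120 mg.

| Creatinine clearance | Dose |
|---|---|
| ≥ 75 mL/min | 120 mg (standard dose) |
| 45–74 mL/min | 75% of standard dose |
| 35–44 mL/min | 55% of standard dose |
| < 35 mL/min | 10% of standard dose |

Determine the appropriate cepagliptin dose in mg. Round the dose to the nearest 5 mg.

SCr = 349 / 88.4 = 3.948 mg/dL
CrCl = (140 − 78) × 73.8 / (72 × 3.948) = 4575.6 / 284.26 ≈ 16.1 mL/min
CrCl ≈ 16 mL/min → bracket < 35 mL/min.
10% of 120 mg = 12 mg → 10 mg

10 mg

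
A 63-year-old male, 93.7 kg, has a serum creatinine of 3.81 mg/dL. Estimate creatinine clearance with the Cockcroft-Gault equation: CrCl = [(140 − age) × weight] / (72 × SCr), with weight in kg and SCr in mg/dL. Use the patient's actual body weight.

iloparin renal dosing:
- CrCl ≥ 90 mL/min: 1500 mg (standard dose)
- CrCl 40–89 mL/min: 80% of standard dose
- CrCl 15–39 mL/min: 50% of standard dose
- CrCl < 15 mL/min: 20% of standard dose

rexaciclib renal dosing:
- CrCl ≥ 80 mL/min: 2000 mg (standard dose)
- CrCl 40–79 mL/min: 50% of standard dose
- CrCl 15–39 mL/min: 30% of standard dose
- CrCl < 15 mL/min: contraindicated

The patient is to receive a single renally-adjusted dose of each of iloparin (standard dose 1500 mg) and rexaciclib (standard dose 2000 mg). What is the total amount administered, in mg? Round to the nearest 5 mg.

1350 mg

CrCl = (140 − 63) × 93.7 / (72 × 3.81) = 7214.9 / 274.32 ≈ 26.3 mL/min
CrCl ≈ 26 mL/min.
iloparin: 15–39 mL/min → 50% of 1500 mg = 750 mg.
rexaciclib: 15–39 mL/min → 30% of 2000 mg = 600 mg.
Total = 750 + 600 = 1350 mg.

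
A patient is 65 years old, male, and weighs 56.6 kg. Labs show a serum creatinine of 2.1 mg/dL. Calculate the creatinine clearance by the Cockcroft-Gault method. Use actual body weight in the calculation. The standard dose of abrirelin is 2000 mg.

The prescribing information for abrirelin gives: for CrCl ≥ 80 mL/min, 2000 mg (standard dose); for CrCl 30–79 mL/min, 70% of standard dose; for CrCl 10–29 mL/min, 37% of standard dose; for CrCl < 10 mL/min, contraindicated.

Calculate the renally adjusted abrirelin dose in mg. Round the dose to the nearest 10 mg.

CrCl = (140 − 65) × 56.6 / (72 × 2.1) = 4245.0 / 151.20 ≈ 28.1 mL/min
CrCl ≈ 28 mL/min → bracket 10–29 mL/min.
37% of 2000 mg = 740 mg

740 mg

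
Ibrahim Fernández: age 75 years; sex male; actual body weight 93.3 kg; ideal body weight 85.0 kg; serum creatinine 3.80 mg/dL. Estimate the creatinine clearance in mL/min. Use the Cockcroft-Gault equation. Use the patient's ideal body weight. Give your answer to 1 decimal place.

20.2 mL/min

CrCl = (140 − 75) × 85 / (72 × 3.8) = 5525.0 / 273.60 ≈ 20.2 mL/min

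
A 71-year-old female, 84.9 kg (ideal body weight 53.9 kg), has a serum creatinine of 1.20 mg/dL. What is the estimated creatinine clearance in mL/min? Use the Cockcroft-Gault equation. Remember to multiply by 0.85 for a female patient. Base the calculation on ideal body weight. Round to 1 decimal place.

CrCl = (140 − 71) × 53.9 / (72 × 1.2) × 0.85 = 3719.1 / 86.40 × 0.85 ≈ 36.6 mL/min

36.6 mL/min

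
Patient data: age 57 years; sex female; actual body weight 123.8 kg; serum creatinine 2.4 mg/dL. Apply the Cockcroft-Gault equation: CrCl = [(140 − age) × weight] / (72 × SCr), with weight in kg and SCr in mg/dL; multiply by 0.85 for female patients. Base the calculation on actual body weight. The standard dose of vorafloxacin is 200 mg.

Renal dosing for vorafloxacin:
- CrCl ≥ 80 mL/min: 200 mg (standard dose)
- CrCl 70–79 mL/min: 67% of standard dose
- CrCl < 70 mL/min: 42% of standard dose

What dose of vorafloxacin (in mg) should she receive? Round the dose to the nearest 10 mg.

80 mg

CrCl = (140 − 57) × 123.8 / (72 × 2.4) × 0.85 = 10275.4 / 172.80 × 0.85 ≈ 50.5 mL/min
CrCl ≈ 51 mL/min → bracket < 70 mL/min.
42% of 200 mg = 84 mg → 80 mg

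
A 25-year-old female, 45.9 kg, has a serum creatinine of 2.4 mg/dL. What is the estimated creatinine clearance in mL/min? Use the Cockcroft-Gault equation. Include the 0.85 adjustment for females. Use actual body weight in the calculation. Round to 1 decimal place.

CrCl = (140 − 25) × 45.9 / (72 × 2.4) × 0.85 = 5278.5 / 172.80 × 0.85 ≈ 26.0 mL/min

26.0 mL/min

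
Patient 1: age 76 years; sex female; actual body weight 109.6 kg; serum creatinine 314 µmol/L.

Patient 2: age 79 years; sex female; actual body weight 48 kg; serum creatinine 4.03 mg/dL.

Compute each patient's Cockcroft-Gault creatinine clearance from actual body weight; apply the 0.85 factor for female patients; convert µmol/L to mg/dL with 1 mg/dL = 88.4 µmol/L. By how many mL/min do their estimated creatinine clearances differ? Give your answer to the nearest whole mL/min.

Patient 1: SCr = 314 / 88.4 = 3.552 mg/dL
Patient 1: CrCl = (140 − 76) × 109.6 / (72 × 3.552) × 0.85 = 7014.4 / 255.74 × 0.85 ≈ 23.3 mL/min
Patient 2: CrCl = (140 − 79) × 48 / (72 × 4.03) × 0.85 = 2928.0 / 290.16 × 0.85 ≈ 8.6 mL/min
|23.3 − 8.6| = 14.7 mL/min

15 mL/min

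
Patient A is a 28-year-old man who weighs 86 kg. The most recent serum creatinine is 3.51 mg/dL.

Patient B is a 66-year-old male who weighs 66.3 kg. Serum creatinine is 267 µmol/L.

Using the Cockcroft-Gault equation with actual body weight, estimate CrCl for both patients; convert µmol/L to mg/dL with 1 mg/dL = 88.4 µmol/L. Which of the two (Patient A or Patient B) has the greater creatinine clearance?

Patient A: CrCl = (140 − 28) × 86 / (72 × 3.51) = 9632.0 / 252.72 ≈ 38.1 mL/min
Patient B: SCr = 267 / 88.4 = 3.02 mg/dL
Patient B: CrCl = (140 − 66) × 66.3 / (72 × 3.02) = 4906.2 / 217.44 ≈ 22.6 mL/min
38.1 vs 22.6 mL/min → Patient A is higher.

Patient A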